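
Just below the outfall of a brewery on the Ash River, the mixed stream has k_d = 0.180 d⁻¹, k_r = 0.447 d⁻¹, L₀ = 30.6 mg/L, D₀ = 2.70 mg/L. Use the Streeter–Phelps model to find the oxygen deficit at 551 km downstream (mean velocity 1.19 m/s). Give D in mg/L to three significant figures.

Travel time t = x/v = 551 km / (1.19 m/s) = 551000 m / 1.19 m/s = 463000 s = 5.359 d.
k_d L₀/(k_r−k_d) = 0.180×30.6/(0.447−0.180) = 5.508/0.2670 = 20.63 mg/L.
e^(−k_d t) = e^(−0.180×5.359) = 0.3811; e^(−k_r t) = e^(−0.447×5.359) = 0.09113.
D = 20.63 × (0.3811 − 0.09113) + 2.70 × 0.09113 = 5.982 + 0.2460 = 6.228 mg/L.

D ≈ 6.23 mg/L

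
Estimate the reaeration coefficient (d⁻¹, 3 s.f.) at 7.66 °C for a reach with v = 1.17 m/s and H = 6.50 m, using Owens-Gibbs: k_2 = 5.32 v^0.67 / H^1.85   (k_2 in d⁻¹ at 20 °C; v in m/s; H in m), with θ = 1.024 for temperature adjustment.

k_2 ≈ 0.138 d⁻¹

k_2(20) = 5.32 × 1.17^0.67 / 6.50^1.85 = 5.32 × 1.111 / 31.91 = 0.1852 d⁻¹.
k_2(7.66) = 0.1852 × 1.024^(7.66−20) = 0.1852 × 0.7463 = 0.1382 d⁻¹.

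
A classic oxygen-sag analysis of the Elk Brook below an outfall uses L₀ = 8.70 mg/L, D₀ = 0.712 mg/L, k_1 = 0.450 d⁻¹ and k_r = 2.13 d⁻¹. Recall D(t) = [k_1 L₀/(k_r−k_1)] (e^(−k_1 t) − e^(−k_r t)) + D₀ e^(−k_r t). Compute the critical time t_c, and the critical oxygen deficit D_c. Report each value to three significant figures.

With k_r/k_1 = 4.733 and 1 − D₀(k_r−k_1)/(k_1 L₀) = 0.6945,
t_c = ln(4.733 × 0.6945) / (2.13 − 0.450) = ln(3.287) / 1.680 = 1.190/1.680 = 0.7083 d.
D_c = (k_1/k_r) L₀ e^(−k_1 t_c) = (0.450/2.13) × 8.70 × e^(−0.450×0.7083) = 0.2113 × 8.70 × 0.7271 = 1.336 mg/L.

t_c ≈ 0.708 d; D_c ≈ 1.34 mg/L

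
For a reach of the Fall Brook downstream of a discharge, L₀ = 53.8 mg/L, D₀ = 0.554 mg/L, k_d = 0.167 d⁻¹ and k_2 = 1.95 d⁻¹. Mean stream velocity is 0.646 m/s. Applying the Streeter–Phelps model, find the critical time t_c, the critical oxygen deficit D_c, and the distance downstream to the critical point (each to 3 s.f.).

t_c ≈ 1.31 d; D_c ≈ 3.70 mg/L; x_c ≈ 73.3 km

t_c = [1/(k_2−k_d)] ln[(k_2/k_d)(1 − D₀(k_2−k_d)/(k_d L₀))]
= [1/(1.95−0.167)] ln[(1.95/0.167)(1 − 0.554×1.783/(0.167×53.8))]
= (1/1.783) ln[11.68 × 0.8901] = 0.5609 × ln(10.39) = 0.5609 × 2.341 = 1.313 d.
L(t_c) = L₀ e^(−k_d t_c) = 53.8 × 0.8031 = 43.21 mg/L, and at the critical point k_2 D_c = k_d L, so D_c = (0.167/1.95) × 43.21 = 3.700 mg/L.
x_c = v t_c = 0.646 m/s × 1.313 d × 86400 s/d = 73290 m ≈ 73.3 km.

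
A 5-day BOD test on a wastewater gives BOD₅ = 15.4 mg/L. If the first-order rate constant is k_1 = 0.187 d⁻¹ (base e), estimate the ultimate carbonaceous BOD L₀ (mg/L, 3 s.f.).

BOD₅ = L₀(1 − e^(−5k_1)) ⇒ L₀ = BOD₅ / (1 − e^(−5×0.187))
= 15.4 / (1 − 0.3926) = 15.4 / 0.6074 = 25.35 mg/L.

L₀ ≈ 25.4 mg/L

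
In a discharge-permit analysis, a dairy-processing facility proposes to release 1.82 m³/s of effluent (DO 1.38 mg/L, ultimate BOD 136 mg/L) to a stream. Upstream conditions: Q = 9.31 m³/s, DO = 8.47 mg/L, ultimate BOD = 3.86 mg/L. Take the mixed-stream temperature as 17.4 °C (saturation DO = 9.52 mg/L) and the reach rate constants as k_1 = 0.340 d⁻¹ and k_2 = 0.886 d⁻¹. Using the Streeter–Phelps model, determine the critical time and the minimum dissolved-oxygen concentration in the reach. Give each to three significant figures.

Mixed DO = (9.31×8.47 + 1.82×1.38)/(9.31+1.82) = 81.37/11.13 = 7.311 mg/L.
Mixed L₀ = (9.31×3.86 + 1.82×136)/(11.13) = 283.5/11.13 = 25.47 mg/L.
Initial deficit D₀ = C_s − DO₀ = 9.52 − 7.311 = 2.209 mg/L.
t_c = (1/0.5460) ln[(0.886/0.340)(1 − 2.209×0.5460/(0.340×25.47))] = 1.832 × ln(2.243) = 1.479 d.
D_c = (0.340/0.886) × 25.47 × e^(−0.340×1.479) = 0.3837 × 25.47 × 0.6047 = 5.910 mg/L.
Minimum DO = 9.52 − 5.910 = 3.610 mg/L.

t_c ≈ 1.48 d; minimum DO ≈ 3.61 mg/L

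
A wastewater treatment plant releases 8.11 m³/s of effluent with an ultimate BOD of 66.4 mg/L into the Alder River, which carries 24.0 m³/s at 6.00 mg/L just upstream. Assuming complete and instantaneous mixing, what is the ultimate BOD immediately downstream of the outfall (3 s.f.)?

Flow-weighted mixing: C = (Q_r C_r + Q_w C_w)/(Q_r + Q_w)
= (24.0×6.00 + 8.11×66.4)/(24.0 + 8.11) = 682.5/32.11 = 21.26 mg/L.

21.3 mg/L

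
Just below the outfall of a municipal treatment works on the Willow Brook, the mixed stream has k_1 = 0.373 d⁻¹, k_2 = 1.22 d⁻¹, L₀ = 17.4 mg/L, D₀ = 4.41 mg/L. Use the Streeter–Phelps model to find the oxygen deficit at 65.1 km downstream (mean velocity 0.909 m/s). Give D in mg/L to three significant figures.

Travel time t = x/v = 65.1 km / (0.909 m/s) = 65100 m / 0.909 m/s = 71620 s = 0.8289 d.
k_1 L₀/(k_2−k_1) = 0.373×17.4/(1.22−0.373) = 6.490/0.8470 = 7.663 mg/L.
e^(−k_1 t) = e^(−0.373×0.8289) = 0.7340; e^(−k_2 t) = e^(−1.22×0.8289) = 0.3638.
D = 7.663 × (0.7340 − 0.3638) + 4.41 × 0.3638 = 2.837 + 1.604 = 4.442 mg/L.

D ≈ 4.44 mg/L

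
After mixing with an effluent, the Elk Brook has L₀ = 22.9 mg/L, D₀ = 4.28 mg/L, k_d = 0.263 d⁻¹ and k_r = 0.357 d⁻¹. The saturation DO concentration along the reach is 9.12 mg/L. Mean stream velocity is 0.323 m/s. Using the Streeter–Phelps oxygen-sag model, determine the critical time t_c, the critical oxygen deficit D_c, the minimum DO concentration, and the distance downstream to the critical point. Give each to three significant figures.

t_c ≈ 2.52 d; D_c ≈ 8.71 mg/L; min DO ≈ 0.414 mg/L; x_c ≈ 70.2 km

t_c = [1/(k_r−k_d)] ln[(k_r/k_d)(1 − D₀(k_r−k_d)/(k_d L₀))]
= [1/(0.357−0.263)] ln[(0.357/0.263)(1 − 4.28×0.09400/(0.263×22.9))]
= (1/0.09400) ln[1.357 × 0.9332] = 10.64 × ln(1.267) = 10.64 × 0.2364 = 2.515 d.
L(t_c) = L₀ e^(−k_d t_c) = 22.9 × 0.5161 = 11.82 mg/L, and at the critical point k_r D_c = k_d L, so D_c = (0.263/0.357) × 11.82 = 8.706 mg/L.
Minimum DO = C_s − D_c = 9.12 − 8.706 = 0.4140 mg/L.
x_c = v t_c = 0.323 m/s × 2.515 d × 86400 s/d = 70200 m ≈ 70.2 km.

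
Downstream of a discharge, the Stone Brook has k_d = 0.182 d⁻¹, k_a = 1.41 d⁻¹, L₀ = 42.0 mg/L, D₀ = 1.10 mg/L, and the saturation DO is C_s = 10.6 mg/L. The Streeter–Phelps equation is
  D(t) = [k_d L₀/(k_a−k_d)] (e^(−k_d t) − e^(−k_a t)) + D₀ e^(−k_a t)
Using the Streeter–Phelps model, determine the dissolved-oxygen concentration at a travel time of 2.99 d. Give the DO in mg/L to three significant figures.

k_d L₀/(k_a−k_d) = 0.182×42.0/(1.41−0.182) = 7.644/1.228 = 6.225 mg/L.
e^(−k_d t) = e^(−0.182×2.990) = 0.5803; e^(−k_a t) = e^(−1.41×2.990) = 0.01476.
D = 6.225 × (0.5803 − 0.01476) + 1.10 × 0.01476 = 3.520 + 0.01623 = 3.537 mg/L.
DO = C_s − D = 10.6 − 3.537 = 7.063 mg/L.

DO ≈ 7.06 mg/L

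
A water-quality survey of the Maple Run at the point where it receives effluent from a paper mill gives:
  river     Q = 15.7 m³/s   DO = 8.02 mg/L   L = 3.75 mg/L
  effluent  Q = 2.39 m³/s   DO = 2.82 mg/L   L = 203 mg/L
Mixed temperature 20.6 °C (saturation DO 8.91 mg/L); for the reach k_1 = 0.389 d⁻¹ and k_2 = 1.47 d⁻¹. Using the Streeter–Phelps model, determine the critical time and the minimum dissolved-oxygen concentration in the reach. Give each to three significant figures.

Mixed DO = (15.7×8.02 + 2.39×2.82)/(15.7+2.39) = 132.7/18.09 = 7.333 mg/L.
Mixed L₀ = (15.7×3.75 + 2.39×203)/(18.09) = 544.0/18.09 = 30.07 mg/L.
Initial deficit D₀ = C_s − DO₀ = 8.91 − 7.333 = 1.577 mg/L.
t_c = (1/1.081) ln[(1.47/0.389)(1 − 1.577×1.081/(0.389×30.07))] = 0.9251 × ln(3.228) = 1.084 d.
D_c = (0.389/1.47) × 30.07 × e^(−0.389×1.084) = 0.2646 × 30.07 × 0.6559 = 5.220 mg/L.
Minimum DO = 8.91 − 5.220 = 3.690 mg/L.

t_c ≈ 1.08 d; minimum DO ≈ 3.69 mg/L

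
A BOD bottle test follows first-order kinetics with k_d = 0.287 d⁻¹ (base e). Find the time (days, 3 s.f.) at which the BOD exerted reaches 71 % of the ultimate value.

t ≈ 4.31 d

y/L₀ = 1 − e^(−k_d t) = 0.71 ⇒ e^(−k_d t) = 0.290
t = −ln(0.290) / 0.287 = 1.238 / 0.287 = 4.313 d.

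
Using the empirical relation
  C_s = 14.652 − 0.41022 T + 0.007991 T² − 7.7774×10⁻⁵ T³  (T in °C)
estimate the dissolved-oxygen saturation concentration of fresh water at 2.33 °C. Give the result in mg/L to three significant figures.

C_s ≈ 13.7 mg/L

C_s = 14.652 − 0.41022×2.33 + 0.007991×2.33² − 7.7774×10⁻⁵×2.33³ = 13.74 mg/L.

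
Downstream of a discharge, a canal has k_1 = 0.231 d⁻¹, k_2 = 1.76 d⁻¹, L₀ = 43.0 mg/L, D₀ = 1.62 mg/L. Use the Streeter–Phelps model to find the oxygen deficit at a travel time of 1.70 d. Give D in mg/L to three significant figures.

k_1 L₀/(k_2−k_1) = 0.231×43.0/(1.76−0.231) = 9.933/1.529 = 6.496 mg/L.
e^(−k_1 t) = e^(−0.231×1.700) = 0.6752; e^(−k_2 t) = e^(−1.76×1.700) = 0.05019.
D = 6.496 × (0.6752 − 0.05019) + 1.62 × 0.05019 = 4.061 + 0.08130 = 4.142 mg/L.

D ≈ 4.14 mg/L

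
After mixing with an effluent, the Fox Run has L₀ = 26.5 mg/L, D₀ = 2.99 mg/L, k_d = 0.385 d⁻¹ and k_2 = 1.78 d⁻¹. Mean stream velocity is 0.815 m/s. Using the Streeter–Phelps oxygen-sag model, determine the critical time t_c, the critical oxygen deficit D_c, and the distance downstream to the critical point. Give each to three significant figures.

At the critical point dD/dt = 0, so k_d L₀ e^(−k_d t) = k_2 D. Substituting D(t) from the Streeter–Phelps equation and solving for t gives
t_c = ln[(k_2/k_d)(1 − D₀(k_2−k_d)/(k_d L₀))] / (k_2−k_d).
Here k_2−k_d = 1.395 d⁻¹ and 1 − D₀(k_2−k_d)/(k_d L₀) = 1 − 2.99×1.395/(0.385×26.5) = 0.5912, so
t_c = ln(4.623 × 0.5912) / 1.395 = 1.005 / 1.395 = 0.7208 d.
L(t_c) = L₀ e^(−k_d t_c) = 26.5 × 0.7577 = 20.08 mg/L, and at the critical point k_2 D_c = k_d L, so D_c = (0.385/1.78) × 20.08 = 4.343 mg/L.
x_c = v t_c = 0.815 m/s × 0.7208 d × 86400 s/d = 50750 m ≈ 50.8 km.

t_c ≈ 0.721 d; D_c ≈ 4.34 mg/L; x_c ≈ 50.8 km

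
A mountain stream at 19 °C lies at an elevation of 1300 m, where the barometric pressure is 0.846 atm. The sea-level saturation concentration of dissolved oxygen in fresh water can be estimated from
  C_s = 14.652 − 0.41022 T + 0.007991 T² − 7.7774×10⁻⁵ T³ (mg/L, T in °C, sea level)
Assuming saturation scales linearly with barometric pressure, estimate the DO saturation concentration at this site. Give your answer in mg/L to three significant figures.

C_s ≈ 7.79 mg/L

At sea level: C_s = 14.652 − 0.41022×19 + 0.007991×19² − 7.7774×10⁻⁵×19³ = 9.209 mg/L.
Pressure correction: C_s' = 9.209 × 0.846 = 7.791 mg/L.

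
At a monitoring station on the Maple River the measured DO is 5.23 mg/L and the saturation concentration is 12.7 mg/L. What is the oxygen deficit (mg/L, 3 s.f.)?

D ≈ 7.47 mg/L

D = C_s − C = 12.7 − 5.23 = 7.47 mg/L.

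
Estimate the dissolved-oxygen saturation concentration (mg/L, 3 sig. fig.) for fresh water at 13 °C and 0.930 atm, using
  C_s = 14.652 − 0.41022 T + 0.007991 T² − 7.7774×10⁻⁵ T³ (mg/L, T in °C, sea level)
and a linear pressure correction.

At sea level: C_s = 14.652 − 0.41022×13 + 0.007991×13² − 7.7774×10⁻⁵×13³ = 10.50 mg/L.
Pressure correction: C_s' = 10.50 × 0.930 = 9.764 mg/L.

C_s ≈ 9.76 mg/L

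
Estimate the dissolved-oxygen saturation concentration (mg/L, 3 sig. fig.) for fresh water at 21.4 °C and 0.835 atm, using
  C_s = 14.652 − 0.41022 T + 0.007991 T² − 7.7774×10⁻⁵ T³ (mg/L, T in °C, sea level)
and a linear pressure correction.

C_s ≈ 7.32 mg/L

At sea level: C_s = 14.652 − 0.41022×21.4 + 0.007991×21.4² − 7.7774×10⁻⁵×21.4³ = 8.771 mg/L.
Pressure correction: C_s' = 8.771 × 0.835 = 7.323 mg/L.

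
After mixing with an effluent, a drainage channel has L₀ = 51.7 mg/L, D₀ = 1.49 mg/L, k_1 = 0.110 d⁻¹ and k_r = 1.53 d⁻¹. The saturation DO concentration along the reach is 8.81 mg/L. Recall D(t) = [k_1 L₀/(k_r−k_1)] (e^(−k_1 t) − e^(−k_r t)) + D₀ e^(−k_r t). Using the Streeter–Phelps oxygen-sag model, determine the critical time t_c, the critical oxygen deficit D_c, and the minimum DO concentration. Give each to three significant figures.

t_c ≈ 1.53 d; D_c ≈ 3.14 mg/L; min DO ≈ 5.67 mg/L

With k_r/k_1 = 13.91 and 1 − D₀(k_r−k_1)/(k_1 L₀) = 0.6280,
t_c = ln(13.91 × 0.6280) / (1.53 − 0.110) = ln(8.734) / 1.420 = 2.167/1.420 = 1.526 d.
L(t_c) = L₀ e^(−k_1 t_c) = 51.7 × 0.8454 = 43.71 mg/L, and at the critical point k_r D_c = k_1 L, so D_c = (0.110/1.53) × 43.71 = 3.143 mg/L.
Minimum DO = C_s − D_c = 8.81 − 3.143 = 5.667 mg/L.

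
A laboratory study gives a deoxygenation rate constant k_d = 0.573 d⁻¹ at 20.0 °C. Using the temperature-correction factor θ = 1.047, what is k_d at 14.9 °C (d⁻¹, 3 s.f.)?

k_d(T₂) = k_d(T₁) · θ^(T₂−T₁) = 0.573 × 1.047^(14.9−20.0)
= 0.573 × 1.047^-5.10 = 0.573 × 0.7912 = 0.4533 d⁻¹.

k_d ≈ 0.453 d⁻¹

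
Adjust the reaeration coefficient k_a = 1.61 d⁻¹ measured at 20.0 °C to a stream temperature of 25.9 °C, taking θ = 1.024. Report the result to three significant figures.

k_a ≈ 1.85 d⁻¹

k_a(T₂) = k_a(T₁) · θ^(T₂−T₁) = 1.61 × 1.024^(25.9−20.0)
= 1.61 × 1.024^5.90 = 1.61 × 1.150 = 1.852 d⁻¹.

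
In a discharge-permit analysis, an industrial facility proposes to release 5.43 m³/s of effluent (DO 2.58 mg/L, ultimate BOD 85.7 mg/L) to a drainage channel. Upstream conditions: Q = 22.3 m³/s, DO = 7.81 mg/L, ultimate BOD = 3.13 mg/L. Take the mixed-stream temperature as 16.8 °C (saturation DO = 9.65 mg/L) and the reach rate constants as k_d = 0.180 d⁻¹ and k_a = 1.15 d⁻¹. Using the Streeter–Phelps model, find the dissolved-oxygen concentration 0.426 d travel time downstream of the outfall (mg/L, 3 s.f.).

DO ≈ 6.77 mg/L

Mixed DO = (22.3×7.81 + 5.43×2.58)/(22.3+5.43) = 188.2/27.73 = 6.786 mg/L.
Mixed L₀ = (22.3×3.13 + 5.43×85.7)/(27.73) = 535.1/27.73 = 19.30 mg/L.
Initial deficit D₀ = C_s − DO₀ = 9.65 − 6.786 = 2.864 mg/L.
D(0.426) = [0.180×19.30/(1.15−0.180)](e^(−0.180×0.426) − e^(−1.15×0.426)) + 2.864 e^(−1.15×0.426)
= 3.581 × (0.9262 − 0.6127) + 2.864 × 0.6127 = 2.878 mg/L.
DO = 9.65 − 2.878 = 6.772 mg/L.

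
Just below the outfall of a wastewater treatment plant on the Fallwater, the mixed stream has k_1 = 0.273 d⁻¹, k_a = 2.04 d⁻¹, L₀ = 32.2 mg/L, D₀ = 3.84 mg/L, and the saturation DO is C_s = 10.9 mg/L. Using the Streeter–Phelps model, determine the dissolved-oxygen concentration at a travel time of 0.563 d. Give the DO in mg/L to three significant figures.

k_1 L₀/(k_a−k_1) = 0.273×32.2/(2.04−0.273) = 8.791/1.767 = 4.975 mg/L.
e^(−k_1 t) = e^(−0.273×0.5630) = 0.8575; e^(−k_a t) = e^(−2.04×0.5630) = 0.3171.
D = 4.975 × (0.8575 − 0.3171) + 3.84 × 0.3171 = 2.689 + 1.218 = 3.906 mg/L.
DO = C_s − D = 10.9 − 3.906 = 6.994 mg/L.

DO ≈ 6.99 mg/L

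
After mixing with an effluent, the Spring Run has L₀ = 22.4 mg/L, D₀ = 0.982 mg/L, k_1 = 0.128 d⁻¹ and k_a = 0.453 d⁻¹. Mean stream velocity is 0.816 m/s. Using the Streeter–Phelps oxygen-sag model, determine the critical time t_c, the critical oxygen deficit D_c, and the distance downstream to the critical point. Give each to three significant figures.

t_c = [1/(k_a−k_1)] ln[(k_a/k_1)(1 − D₀(k_a−k_1)/(k_1 L₀))]
= [1/(0.453−0.128)] ln[(0.453/0.128)(1 − 0.982×0.3250/(0.128×22.4))]
= (1/0.3250) ln[3.539 × 0.8887] = 3.077 × ln(3.145) = 3.077 × 1.146 = 3.526 d.
L(t_c) = L₀ e^(−k_1 t_c) = 22.4 × 0.6368 = 14.26 mg/L, and at the critical point k_a D_c = k_1 L, so D_c = (0.128/0.453) × 14.26 = 4.031 mg/L.
x_c = v t_c = 0.816 m/s × 3.526 d × 86400 s/d = 248600 m ≈ 249 km.

t_c ≈ 3.53 d; D_c ≈ 4.03 mg/L; x_c ≈ 249 km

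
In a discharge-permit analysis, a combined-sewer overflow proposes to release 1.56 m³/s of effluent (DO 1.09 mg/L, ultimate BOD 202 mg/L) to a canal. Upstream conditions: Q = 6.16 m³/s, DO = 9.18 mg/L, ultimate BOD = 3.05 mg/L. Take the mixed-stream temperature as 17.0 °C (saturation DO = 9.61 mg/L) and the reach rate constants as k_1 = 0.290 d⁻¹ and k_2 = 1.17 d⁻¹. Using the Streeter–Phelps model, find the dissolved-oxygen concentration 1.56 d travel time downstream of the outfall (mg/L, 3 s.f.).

DO ≈ 2.51 mg/L

Mixed DO = (6.16×9.18 + 1.56×1.09)/(6.16+1.56) = 58.25/7.720 = 7.545 mg/L.
Mixed L₀ = (6.16×3.05 + 1.56×202)/(7.720) = 333.9/7.720 = 43.25 mg/L.
Initial deficit D₀ = C_s − DO₀ = 9.61 − 7.545 = 2.065 mg/L.
D(1.56) = [0.290×43.25/(1.17−0.290)](e^(−0.290×1.56) − e^(−1.17×1.56)) + 2.065 e^(−1.17×1.56)
= 14.25 × (0.6361 − 0.1612) + 2.065 × 0.1612 = 7.102 mg/L.
DO = 9.61 − 7.102 = 2.508 mg/L.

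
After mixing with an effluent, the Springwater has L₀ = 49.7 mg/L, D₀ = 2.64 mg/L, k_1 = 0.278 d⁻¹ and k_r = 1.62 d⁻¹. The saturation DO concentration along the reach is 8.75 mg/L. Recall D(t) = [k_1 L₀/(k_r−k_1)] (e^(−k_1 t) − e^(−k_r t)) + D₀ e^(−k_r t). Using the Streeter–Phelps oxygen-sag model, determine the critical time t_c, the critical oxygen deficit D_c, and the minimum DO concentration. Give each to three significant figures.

t_c ≈ 1.09 d; D_c ≈ 6.29 mg/L; min DO ≈ 2.46 mg/L

t_c = [1/(k_r−k_1)] ln[(k_r/k_1)(1 − D₀(k_r−k_1)/(k_1 L₀))]
= [1/(1.62−0.278)] ln[(1.62/0.278)(1 − 2.64×1.342/(0.278×49.7))]
= (1/1.342) ln[5.827 × 0.7436] = 0.7452 × ln(4.333) = 0.7452 × 1.466 = 1.093 d.
D_c = (k_1/k_r) L₀ e^(−k_1 t_c) = (0.278/1.62) × 49.7 × e^(−0.278×1.093) = 0.1716 × 49.7 × 0.7380 = 6.295 mg/L.
Minimum DO = C_s − D_c = 8.75 − 6.295 = 2.455 mg/L.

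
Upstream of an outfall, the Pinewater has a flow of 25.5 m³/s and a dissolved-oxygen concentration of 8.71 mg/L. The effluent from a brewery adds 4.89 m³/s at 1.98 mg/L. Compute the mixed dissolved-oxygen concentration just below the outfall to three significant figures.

Flow-weighted mixing: C = (Q_r C_r + Q_w C_w)/(Q_r + Q_w)
= (25.5×8.71 + 4.89×1.98)/(25.5 + 4.89) = 231.8/30.39 = 7.627 mg/L.

7.63 mg/L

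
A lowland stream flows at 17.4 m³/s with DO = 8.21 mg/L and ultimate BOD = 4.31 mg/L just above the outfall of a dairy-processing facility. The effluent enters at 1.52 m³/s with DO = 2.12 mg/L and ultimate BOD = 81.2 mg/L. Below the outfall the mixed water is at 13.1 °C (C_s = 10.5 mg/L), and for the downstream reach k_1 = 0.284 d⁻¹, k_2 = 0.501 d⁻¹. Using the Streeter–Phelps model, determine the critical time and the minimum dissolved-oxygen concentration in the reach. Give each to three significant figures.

t_c ≈ 1.57 d; minimum DO ≈ 6.70 mg/L

Mixed DO = (17.4×8.21 + 1.52×2.12)/(17.4+1.52) = 146.1/18.92 = 7.721 mg/L.
Mixed L₀ = (17.4×4.31 + 1.52×81.2)/(18.92) = 198.4/18.92 = 10.49 mg/L.
Initial deficit D₀ = C_s − DO₀ = 10.5 − 7.721 = 2.779 mg/L.
t_c = (1/0.2170) ln[(0.501/0.284)(1 − 2.779×0.2170/(0.284×10.49))] = 4.608 × ln(1.407) = 1.573 d.
D_c = (0.284/0.501) × 10.49 × e^(−0.284×1.573) = 0.5669 × 10.49 × 0.6397 = 3.803 mg/L.
Minimum DO = 10.5 − 3.803 = 6.697 mg/L.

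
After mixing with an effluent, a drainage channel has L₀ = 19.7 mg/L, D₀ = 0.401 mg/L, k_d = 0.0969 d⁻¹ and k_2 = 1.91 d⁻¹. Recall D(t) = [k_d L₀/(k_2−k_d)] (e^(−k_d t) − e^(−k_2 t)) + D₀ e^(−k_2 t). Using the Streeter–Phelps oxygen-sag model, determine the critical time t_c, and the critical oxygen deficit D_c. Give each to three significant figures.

t_c ≈ 1.38 d; D_c ≈ 0.874 mg/L

With k_2/k_d = 19.71 and 1 − D₀(k_2−k_d)/(k_d L₀) = 0.6191,
t_c = ln(19.71 × 0.6191) / (1.91 − 0.0969) = ln(12.20) / 1.813 = 2.502/1.813 = 1.380 d.
D_c = (k_d/k_2) L₀ e^(−k_d t_c) = (0.0969/1.91) × 19.7 × e^(−0.0969×1.380) = 0.05073 × 19.7 × 0.8748 = 0.8744 mg/L.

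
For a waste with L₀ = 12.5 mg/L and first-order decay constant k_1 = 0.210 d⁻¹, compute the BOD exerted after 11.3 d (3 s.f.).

y ≈ 11.3 mg/L

y_t = L₀(1 − e^(−k_1 t)) = 12.5 × (1 − e^(−0.210×11.3))
= 12.5 × (1 − 0.09320) = 12.5 × 0.9068 = 11.33 mg/L.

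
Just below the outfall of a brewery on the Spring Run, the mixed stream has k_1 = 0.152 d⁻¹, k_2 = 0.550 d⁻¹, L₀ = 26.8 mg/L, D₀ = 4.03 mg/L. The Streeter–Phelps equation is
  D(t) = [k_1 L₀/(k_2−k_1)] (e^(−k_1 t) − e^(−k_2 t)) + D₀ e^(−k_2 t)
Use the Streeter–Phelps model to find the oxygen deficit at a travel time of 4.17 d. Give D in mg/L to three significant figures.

D ≈ 4.80 mg/L

k_1 L₀/(k_2−k_1) = 0.152×26.8/(0.550−0.152) = 4.074/0.3980 = 10.24 mg/L.
e^(−k_1 t) = e^(−0.152×4.170) = 0.5306; e^(−k_2 t) = e^(−0.550×4.170) = 0.1009.
D = 10.24 × (0.5306 − 0.1009) + 4.03 × 0.1009 = 4.397 + 0.4067 = 4.804 mg/L.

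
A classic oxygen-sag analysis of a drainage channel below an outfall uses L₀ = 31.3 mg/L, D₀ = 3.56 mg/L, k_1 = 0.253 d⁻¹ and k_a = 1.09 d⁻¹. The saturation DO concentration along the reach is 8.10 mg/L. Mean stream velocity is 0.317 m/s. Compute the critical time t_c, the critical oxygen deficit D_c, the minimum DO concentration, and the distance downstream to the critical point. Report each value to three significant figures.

t_c ≈ 1.18 d; D_c ≈ 5.39 mg/L; min DO ≈ 2.71 mg/L; x_c ≈ 32.3 km

At the critical point dD/dt = 0, so k_1 L₀ e^(−k_1 t) = k_a D. Substituting D(t) from the Streeter–Phelps equation and solving for t gives
t_c = ln[(k_a/k_1)(1 − D₀(k_a−k_1)/(k_1 L₀))] / (k_a−k_1).
Here k_a−k_1 = 0.8370 d⁻¹ and 1 − D₀(k_a−k_1)/(k_1 L₀) = 1 − 3.56×0.8370/(0.253×31.3) = 0.6237, so
t_c = ln(4.308 × 0.6237) / 0.8370 = 0.9885 / 0.8370 = 1.181 d.
L(t_c) = L₀ e^(−k_1 t_c) = 31.3 × 0.7417 = 23.22 mg/L, and at the critical point k_a D_c = k_1 L, so D_c = (0.253/1.09) × 23.22 = 5.389 mg/L.
Minimum DO = C_s − D_c = 8.10 − 5.389 = 2.711 mg/L.
x_c = v t_c = 0.317 m/s × 1.181 d × 86400 s/d = 32350 m ≈ 32.3 km.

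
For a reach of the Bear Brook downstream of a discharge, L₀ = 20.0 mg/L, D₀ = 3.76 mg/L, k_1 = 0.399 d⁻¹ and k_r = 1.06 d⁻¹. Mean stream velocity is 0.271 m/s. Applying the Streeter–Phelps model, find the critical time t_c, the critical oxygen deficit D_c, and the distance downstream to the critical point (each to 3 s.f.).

t_c ≈ 0.914 d; D_c ≈ 5.23 mg/L; x_c ≈ 21.4 km

At the critical point dD/dt = 0, so k_1 L₀ e^(−k_1 t) = k_r D. Substituting D(t) from the Streeter–Phelps equation and solving for t gives
t_c = ln[(k_r/k_1)(1 − D₀(k_r−k_1)/(k_1 L₀))] / (k_r−k_1).
Here k_r−k_1 = 0.6610 d⁻¹ and 1 − D₀(k_r−k_1)/(k_1 L₀) = 1 − 3.76×0.6610/(0.399×20.0) = 0.6886, so
t_c = ln(2.657 × 0.6886) / 0.6610 = 0.6039 / 0.6610 = 0.9136 d.
D_c = (k_1/k_r) L₀ e^(−k_1 t_c) = (0.399/1.06) × 20.0 × e^(−0.399×0.9136) = 0.3764 × 20.0 × 0.6945 = 5.229 mg/L.
x_c = v t_c = 0.271 m/s × 0.9136 d × 86400 s/d = 21390 m ≈ 21.4 km.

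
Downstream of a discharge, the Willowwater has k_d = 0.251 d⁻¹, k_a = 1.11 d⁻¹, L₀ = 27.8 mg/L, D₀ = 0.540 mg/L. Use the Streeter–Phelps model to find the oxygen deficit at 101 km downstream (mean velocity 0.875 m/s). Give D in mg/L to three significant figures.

Travel time t = x/v = 101 km / (0.875 m/s) = 101000 m / 0.875 m/s = 115400 s = 1.336 d.
k_d L₀/(k_a−k_d) = 0.251×27.8/(1.11−0.251) = 6.978/0.8590 = 8.123 mg/L.
e^(−k_d t) = e^(−0.251×1.336) = 0.7151; e^(−k_a t) = e^(−1.11×1.336) = 0.2270.
D = 8.123 × (0.7151 − 0.2270) + 0.540 × 0.2270 = 3.965 + 0.1226 = 4.088 mg/L.

D ≈ 4.09 mg/L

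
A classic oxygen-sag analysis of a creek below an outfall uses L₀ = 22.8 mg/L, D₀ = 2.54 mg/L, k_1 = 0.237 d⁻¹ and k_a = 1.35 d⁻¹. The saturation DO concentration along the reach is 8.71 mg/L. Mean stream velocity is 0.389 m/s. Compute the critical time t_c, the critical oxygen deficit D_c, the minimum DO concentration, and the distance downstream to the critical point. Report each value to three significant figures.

With k_a/k_1 = 5.696 and 1 − D₀(k_a−k_1)/(k_1 L₀) = 0.4768,
t_c = ln(5.696 × 0.4768) / (1.35 − 0.237) = ln(2.716) / 1.113 = 0.9992/1.113 = 0.8978 d.
D_c = (k_1/k_a) L₀ e^(−k_1 t_c) = (0.237/1.35) × 22.8 × e^(−0.237×0.8978) = 0.1756 × 22.8 × 0.8083 = 3.236 mg/L.
Minimum DO = C_s − D_c = 8.71 − 3.236 = 5.474 mg/L.
x_c = v t_c = 0.389 m/s × 0.8978 d × 86400 s/d = 30170 m ≈ 30.2 km.

t_c ≈ 0.898 d; D_c ≈ 3.24 mg/L; min DO ≈ 5.47 mg/L; x_c ≈ 30.2 km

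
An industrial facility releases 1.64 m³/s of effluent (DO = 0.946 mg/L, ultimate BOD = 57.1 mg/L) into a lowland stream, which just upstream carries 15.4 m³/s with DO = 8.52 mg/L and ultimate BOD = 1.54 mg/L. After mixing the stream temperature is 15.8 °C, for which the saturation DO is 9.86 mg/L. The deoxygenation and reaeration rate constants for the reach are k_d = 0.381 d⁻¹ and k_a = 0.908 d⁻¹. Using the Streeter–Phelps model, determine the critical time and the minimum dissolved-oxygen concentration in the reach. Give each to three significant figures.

t_c ≈ 0.629 d; minimum DO ≈ 7.59 mg/L

Mixed DO = (15.4×8.52 + 1.64×0.946)/(15.4+1.64) = 132.8/17.04 = 7.791 mg/L.
Mixed L₀ = (15.4×1.54 + 1.64×57.1)/(17.04) = 117.4/17.04 = 6.887 mg/L.
Initial deficit D₀ = C_s − DO₀ = 9.86 − 7.791 = 2.069 mg/L.
t_c = (1/0.5270) ln[(0.908/0.381)(1 − 2.069×0.5270/(0.381×6.887))] = 1.898 × ln(1.393) = 0.6289 d.
D_c = (0.381/0.908) × 6.887 × e^(−0.381×0.6289) = 0.4196 × 6.887 × 0.7869 = 2.274 mg/L.
Minimum DO = 9.86 − 2.274 = 7.586 mg/L.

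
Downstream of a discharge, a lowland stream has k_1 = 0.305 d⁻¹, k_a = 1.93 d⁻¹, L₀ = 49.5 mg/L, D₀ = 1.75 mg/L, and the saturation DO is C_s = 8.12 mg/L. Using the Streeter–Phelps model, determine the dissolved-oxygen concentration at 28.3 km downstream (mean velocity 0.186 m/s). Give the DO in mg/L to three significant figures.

DO ≈ 2.94 mg/L

Travel time t = x/v = 28.3 km / (0.186 m/s) = 28300 m / 0.186 m/s = 152200 s = 1.761 d.
k_1 L₀/(k_a−k_1) = 0.305×49.5/(1.93−0.305) = 15.10/1.625 = 9.291 mg/L.
e^(−k_1 t) = e^(−0.305×1.761) = 0.5844; e^(−k_a t) = e^(−1.93×1.761) = 0.03342.
D = 9.291 × (0.5844 − 0.03342) + 1.75 × 0.03342 = 5.119 + 0.05848 = 5.178 mg/L.
DO = C_s − D = 8.12 − 5.178 = 2.942 mg/L.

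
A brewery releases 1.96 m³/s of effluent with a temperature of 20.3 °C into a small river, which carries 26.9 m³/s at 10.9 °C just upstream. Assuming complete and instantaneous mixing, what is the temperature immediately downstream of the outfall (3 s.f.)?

Flow-weighted mixing: C = (Q_r C_r + Q_w C_w)/(Q_r + Q_w)
= (26.9×10.9 + 1.96×20.3)/(26.9 + 1.96) = 333.0/28.86 = 11.54 °C.

11.5 °C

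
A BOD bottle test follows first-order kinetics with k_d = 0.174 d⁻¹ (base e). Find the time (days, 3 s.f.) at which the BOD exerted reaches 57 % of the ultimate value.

t ≈ 4.85 d

y/L₀ = 1 − e^(−k_d t) = 0.57 ⇒ e^(−k_d t) = 0.430
t = −ln(0.430) / 0.174 = 0.8440 / 0.174 = 4.850 d.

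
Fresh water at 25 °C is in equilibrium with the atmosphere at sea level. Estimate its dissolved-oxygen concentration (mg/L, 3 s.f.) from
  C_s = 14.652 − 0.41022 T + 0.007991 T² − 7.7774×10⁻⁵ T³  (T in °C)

C_s = 14.652 − 0.41022×25 + 0.007991×25² − 7.7774×10⁻⁵×25³ = 8.176 mg/L.

C_s ≈ 8.18 mg/L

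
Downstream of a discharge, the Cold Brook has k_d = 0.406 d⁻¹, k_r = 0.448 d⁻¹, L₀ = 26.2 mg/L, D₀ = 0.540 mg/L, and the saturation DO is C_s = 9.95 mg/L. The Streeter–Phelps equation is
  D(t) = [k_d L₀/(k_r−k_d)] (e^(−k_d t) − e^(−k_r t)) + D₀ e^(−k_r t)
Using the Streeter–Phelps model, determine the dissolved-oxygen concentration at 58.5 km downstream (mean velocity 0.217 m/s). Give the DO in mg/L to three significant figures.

DO ≈ 1.05 mg/L

Travel time t = x/v = 58.5 km / (0.217 m/s) = 58500 m / 0.217 m/s = 269600 s = 3.120 d.
k_d L₀/(k_r−k_d) = 0.406×26.2/(0.448−0.406) = 10.64/0.04200 = 253.3 mg/L.
e^(−k_d t) = e^(−0.406×3.120) = 0.2817; e^(−k_r t) = e^(−0.448×3.120) = 0.2471.
D = 253.3 × (0.2817 − 0.2471) + 0.540 × 0.2471 = 8.764 + 0.1334 = 8.897 mg/L.
DO = C_s − D = 9.95 − 8.897 = 1.053 mg/L.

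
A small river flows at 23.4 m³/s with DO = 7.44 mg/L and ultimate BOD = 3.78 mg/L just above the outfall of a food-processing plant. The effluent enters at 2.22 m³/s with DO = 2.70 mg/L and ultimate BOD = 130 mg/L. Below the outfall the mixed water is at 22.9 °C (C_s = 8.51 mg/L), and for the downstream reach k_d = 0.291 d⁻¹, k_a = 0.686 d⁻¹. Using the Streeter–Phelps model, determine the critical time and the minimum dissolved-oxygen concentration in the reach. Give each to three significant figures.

t_c ≈ 1.80 d; minimum DO ≈ 4.81 mg/L

Mixed DO = (23.4×7.44 + 2.22×2.70)/(23.4+2.22) = 180.1/25.62 = 7.029 mg/L.
Mixed L₀ = (23.4×3.78 + 2.22×130)/(25.62) = 377.1/25.62 = 14.72 mg/L.
Initial deficit D₀ = C_s − DO₀ = 8.51 − 7.029 = 1.481 mg/L.
t_c = (1/0.3950) ln[(0.686/0.291)(1 − 1.481×0.3950/(0.291×14.72))] = 2.532 × ln(2.035) = 1.799 d.
D_c = (0.291/0.686) × 14.72 × e^(−0.291×1.799) = 0.4242 × 14.72 × 0.5924 = 3.698 mg/L.
Minimum DO = 8.51 − 3.698 = 4.812 mg/L.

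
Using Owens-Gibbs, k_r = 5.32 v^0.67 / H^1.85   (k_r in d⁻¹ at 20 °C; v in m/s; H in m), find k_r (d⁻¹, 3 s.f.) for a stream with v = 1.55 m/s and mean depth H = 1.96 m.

k_r ≈ 2.05 d⁻¹

k_r = 5.32 × 1.55^0.67 / 1.96^1.85 = 5.32 × 1.341 / 3.473 = 2.055 d⁻¹.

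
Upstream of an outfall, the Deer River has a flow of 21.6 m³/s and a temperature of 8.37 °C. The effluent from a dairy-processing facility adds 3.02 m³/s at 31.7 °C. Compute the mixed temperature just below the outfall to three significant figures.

11.2 °C

Flow-weighted mixing: C = (Q_r C_r + Q_w C_w)/(Q_r + Q_w)
= (21.6×8.37 + 3.02×31.7)/(21.6 + 3.02) = 276.5/24.62 = 11.23 °C.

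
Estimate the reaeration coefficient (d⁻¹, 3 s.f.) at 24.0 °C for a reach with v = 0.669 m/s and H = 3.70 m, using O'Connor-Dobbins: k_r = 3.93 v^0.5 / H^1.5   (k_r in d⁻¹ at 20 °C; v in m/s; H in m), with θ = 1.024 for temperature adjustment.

k_r(20) = 3.93 × 0.669^0.5 / 3.70^1.5 = 3.93 × 0.8179 / 7.117 = 0.4517 d⁻¹.
k_r(24.0) = 0.4517 × 1.024^(24.0−20) = 0.4517 × 1.100 = 0.4966 d⁻¹.

k_r ≈ 0.497 d⁻¹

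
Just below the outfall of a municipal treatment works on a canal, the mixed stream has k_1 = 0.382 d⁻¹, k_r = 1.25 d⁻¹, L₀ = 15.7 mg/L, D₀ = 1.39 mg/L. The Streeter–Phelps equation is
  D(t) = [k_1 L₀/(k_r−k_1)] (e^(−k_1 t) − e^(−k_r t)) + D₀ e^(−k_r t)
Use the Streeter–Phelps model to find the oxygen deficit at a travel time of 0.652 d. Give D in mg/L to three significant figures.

k_1 L₀/(k_r−k_1) = 0.382×15.7/(1.25−0.382) = 5.997/0.8680 = 6.909 mg/L.
e^(−k_1 t) = e^(−0.382×0.6520) = 0.7795; e^(−k_r t) = e^(−1.25×0.6520) = 0.4426.
D = 6.909 × (0.7795 − 0.4426) + 1.39 × 0.4426 = 2.328 + 0.6153 = 2.943 mg/L.

D ≈ 2.94 mg/L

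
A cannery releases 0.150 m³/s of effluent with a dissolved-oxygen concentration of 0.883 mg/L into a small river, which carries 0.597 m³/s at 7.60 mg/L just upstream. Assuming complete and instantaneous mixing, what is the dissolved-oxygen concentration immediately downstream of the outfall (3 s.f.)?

Flow-weighted mixing: C = (Q_r C_r + Q_w C_w)/(Q_r + Q_w)
= (0.597×7.60 + 0.150×0.883)/(0.597 + 0.150) = 4.670/0.7470 = 6.251 mg/L.

6.25 mg/L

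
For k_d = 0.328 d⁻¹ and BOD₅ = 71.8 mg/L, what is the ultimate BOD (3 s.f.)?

BOD₅ = L₀(1 − e^(−5k_d)) ⇒ L₀ = BOD₅ / (1 − e^(−5×0.328))
= 71.8 / (1 − 0.1940) = 71.8 / 0.8060 = 89.08 mg/L.

L₀ ≈ 89.1 mg/L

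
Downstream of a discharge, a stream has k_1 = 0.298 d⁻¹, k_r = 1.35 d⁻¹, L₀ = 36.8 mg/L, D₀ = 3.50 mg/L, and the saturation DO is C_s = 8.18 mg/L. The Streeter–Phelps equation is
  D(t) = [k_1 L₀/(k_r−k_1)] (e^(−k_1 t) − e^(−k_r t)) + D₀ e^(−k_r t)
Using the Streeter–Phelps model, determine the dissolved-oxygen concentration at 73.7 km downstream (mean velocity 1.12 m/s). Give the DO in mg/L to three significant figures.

DO ≈ 2.35 mg/L

Travel time t = x/v = 73.7 km / (1.12 m/s) = 73700 m / 1.12 m/s = 65800 s = 0.7616 d.
k_1 L₀/(k_r−k_1) = 0.298×36.8/(1.35−0.298) = 10.97/1.052 = 10.42 mg/L.
e^(−k_1 t) = e^(−0.298×0.7616) = 0.7970; e^(−k_r t) = e^(−1.35×0.7616) = 0.3577.
D = 10.42 × (0.7970 − 0.3577) + 3.50 × 0.3577 = 4.579 + 1.252 = 5.831 mg/L.
DO = C_s − D = 8.18 − 5.831 = 2.349 mg/L.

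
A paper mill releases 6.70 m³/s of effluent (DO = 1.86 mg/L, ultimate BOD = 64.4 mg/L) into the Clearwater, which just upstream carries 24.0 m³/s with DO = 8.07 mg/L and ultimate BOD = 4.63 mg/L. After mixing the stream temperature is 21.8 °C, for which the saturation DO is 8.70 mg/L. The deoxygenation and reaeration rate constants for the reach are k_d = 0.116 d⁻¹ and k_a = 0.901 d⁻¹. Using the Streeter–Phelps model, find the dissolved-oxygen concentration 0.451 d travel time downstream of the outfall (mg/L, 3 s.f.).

DO ≈ 6.64 mg/L

Mixed DO = (24.0×8.07 + 6.70×1.86)/(24.0+6.70) = 206.1/30.70 = 6.715 mg/L.
Mixed L₀ = (24.0×4.63 + 6.70×64.4)/(30.70) = 542.6/30.70 = 17.67 mg/L.
Initial deficit D₀ = C_s − DO₀ = 8.70 − 6.715 = 1.985 mg/L.
D(0.451) = [0.116×17.67/(0.901−0.116)](e^(−0.116×0.451) − e^(−0.901×0.451)) + 1.985 e^(−0.901×0.451)
= 2.612 × (0.9490 − 0.6661) + 1.985 × 0.6661 = 2.061 mg/L.
DO = 8.70 − 2.061 = 6.639 mg/L.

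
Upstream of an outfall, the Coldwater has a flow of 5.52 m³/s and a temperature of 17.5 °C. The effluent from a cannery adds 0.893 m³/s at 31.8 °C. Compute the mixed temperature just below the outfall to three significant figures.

19.5 °C

Flow-weighted mixing: C = (Q_r C_r + Q_w C_w)/(Q_r + Q_w)
= (5.52×17.5 + 0.893×31.8)/(5.52 + 0.893) = 125.0/6.413 = 19.49 °C.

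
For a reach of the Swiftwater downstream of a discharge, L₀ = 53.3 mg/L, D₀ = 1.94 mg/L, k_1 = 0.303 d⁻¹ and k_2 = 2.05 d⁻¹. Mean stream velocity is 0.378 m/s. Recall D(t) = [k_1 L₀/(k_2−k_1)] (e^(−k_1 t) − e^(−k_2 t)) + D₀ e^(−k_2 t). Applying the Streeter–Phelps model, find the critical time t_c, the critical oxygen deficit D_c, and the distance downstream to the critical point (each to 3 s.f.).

At the critical point dD/dt = 0, so k_1 L₀ e^(−k_1 t) = k_2 D. Substituting D(t) from the Streeter–Phelps equation and solving for t gives
t_c = ln[(k_2/k_1)(1 − D₀(k_2−k_1)/(k_1 L₀))] / (k_2−k_1).
Here k_2−k_1 = 1.747 d⁻¹ and 1 − D₀(k_2−k_1)/(k_1 L₀) = 1 − 1.94×1.747/(0.303×53.3) = 0.7901, so
t_c = ln(6.766 × 0.7901) / 1.747 = 1.676 / 1.747 = 0.9595 d.
L(t_c) = L₀ e^(−k_1 t_c) = 53.3 × 0.7477 = 39.85 mg/L, and at the critical point k_2 D_c = k_1 L, so D_c = (0.303/2.05) × 39.85 = 5.890 mg/L.
x_c = v t_c = 0.378 m/s × 0.9595 d × 86400 s/d = 31340 m ≈ 31.3 km.

t_c ≈ 0.960 d; D_c ≈ 5.89 mg/L; x_c ≈ 31.3 km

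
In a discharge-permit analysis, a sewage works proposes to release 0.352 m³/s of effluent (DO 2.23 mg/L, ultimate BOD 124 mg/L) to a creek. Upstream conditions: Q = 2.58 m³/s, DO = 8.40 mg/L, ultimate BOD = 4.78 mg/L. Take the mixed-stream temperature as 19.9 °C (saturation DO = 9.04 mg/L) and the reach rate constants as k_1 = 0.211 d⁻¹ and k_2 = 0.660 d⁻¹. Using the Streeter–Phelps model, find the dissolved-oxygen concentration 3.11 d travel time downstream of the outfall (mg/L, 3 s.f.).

DO ≈ 5.36 mg/L

Mixed DO = (2.58×8.40 + 0.352×2.23)/(2.58+0.352) = 22.46/2.932 = 7.659 mg/L.
Mixed L₀ = (2.58×4.78 + 0.352×124)/(2.932) = 55.98/2.932 = 19.09 mg/L.
Initial deficit D₀ = C_s − DO₀ = 9.04 − 7.659 = 1.381 mg/L.
D(3.11) = [0.211×19.09/(0.660−0.211)](e^(−0.211×3.11) − e^(−0.660×3.11)) + 1.381 e^(−0.660×3.11)
= 8.972 × (0.5188 − 0.1284) + 1.381 × 0.1284 = 3.680 mg/L.
DO = 9.04 − 3.680 = 5.360 mg/L.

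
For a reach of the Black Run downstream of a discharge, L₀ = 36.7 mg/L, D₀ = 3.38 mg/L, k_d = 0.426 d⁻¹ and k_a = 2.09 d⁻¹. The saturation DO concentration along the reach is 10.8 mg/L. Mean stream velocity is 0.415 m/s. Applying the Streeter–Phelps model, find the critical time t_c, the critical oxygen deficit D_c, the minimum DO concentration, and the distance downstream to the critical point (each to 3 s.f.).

t_c = [1/(k_a−k_d)] ln[(k_a/k_d)(1 − D₀(k_a−k_d)/(k_d L₀))]
= [1/(2.09−0.426)] ln[(2.09/0.426)(1 − 3.38×1.664/(0.426×36.7))]
= (1/1.664) ln[4.906 × 0.6403] = 0.6010 × ln(3.141) = 0.6010 × 1.145 = 0.6879 d.
L(t_c) = L₀ e^(−k_d t_c) = 36.7 × 0.7460 = 27.38 mg/L, and at the critical point k_a D_c = k_d L, so D_c = (0.426/2.09) × 27.38 = 5.580 mg/L.
Minimum DO = C_s − D_c = 10.8 − 5.580 = 5.220 mg/L.
x_c = v t_c = 0.415 m/s × 0.6879 d × 86400 s/d = 24660 m ≈ 24.7 km.

t_c ≈ 0.688 d; D_c ≈ 5.58 mg/L; min DO ≈ 5.22 mg/L; x_c ≈ 24.7 km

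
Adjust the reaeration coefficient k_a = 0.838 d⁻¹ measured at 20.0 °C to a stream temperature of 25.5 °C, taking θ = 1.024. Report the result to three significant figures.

k_a(T₂) = k_a(T₁) · θ^(T₂−T₁) = 0.838 × 1.024^(25.5−20.0)
= 0.838 × 1.024^5.50 = 0.838 × 1.139 = 0.9548 d⁻¹.

k_a ≈ 0.955 d⁻¹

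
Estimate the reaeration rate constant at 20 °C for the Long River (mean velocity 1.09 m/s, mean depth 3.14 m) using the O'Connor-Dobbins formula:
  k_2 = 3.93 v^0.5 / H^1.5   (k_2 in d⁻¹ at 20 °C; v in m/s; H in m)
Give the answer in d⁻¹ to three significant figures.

k_2 ≈ 0.737 d⁻¹

k_2 = 3.93 × 1.09^0.5 / 3.14^1.5 = 3.93 × 1.044 / 5.564 = 0.7374 d⁻¹.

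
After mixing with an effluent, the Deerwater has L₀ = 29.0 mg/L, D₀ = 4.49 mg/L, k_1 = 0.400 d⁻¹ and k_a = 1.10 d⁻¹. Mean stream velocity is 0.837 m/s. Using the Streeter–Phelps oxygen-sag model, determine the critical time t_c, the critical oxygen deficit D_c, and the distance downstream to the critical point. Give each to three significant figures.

t_c ≈ 0.994 d; D_c ≈ 7.09 mg/L; x_c ≈ 71.9 km

t_c = [1/(k_a−k_1)] ln[(k_a/k_1)(1 − D₀(k_a−k_1)/(k_1 L₀))]
= [1/(1.10−0.400)] ln[(1.10/0.400)(1 − 4.49×0.7000/(0.400×29.0))]
= (1/0.7000) ln[2.750 × 0.7291] = 1.429 × ln(2.005) = 1.429 × 0.6956 = 0.9937 d.
D_c = (k_1/k_a) L₀ e^(−k_1 t_c) = (0.400/1.10) × 29.0 × e^(−0.400×0.9937) = 0.3636 × 29.0 × 0.6720 = 7.087 mg/L.
x_c = v t_c = 0.837 m/s × 0.9937 d × 86400 s/d = 71860 m ≈ 71.9 km.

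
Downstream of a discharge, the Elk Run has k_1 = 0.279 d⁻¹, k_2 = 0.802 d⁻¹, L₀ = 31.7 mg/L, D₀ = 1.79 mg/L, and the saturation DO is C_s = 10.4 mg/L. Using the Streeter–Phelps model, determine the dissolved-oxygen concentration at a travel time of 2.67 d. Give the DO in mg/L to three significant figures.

DO ≈ 4.15 mg/L

k_1 L₀/(k_2−k_1) = 0.279×31.7/(0.802−0.279) = 8.844/0.5230 = 16.91 mg/L.
e^(−k_1 t) = e^(−0.279×2.670) = 0.4748; e^(−k_2 t) = e^(−0.802×2.670) = 0.1175.
D = 16.91 × (0.4748 − 0.1175) + 1.79 × 0.1175 = 6.042 + 0.2103 = 6.252 mg/L.
DO = C_s − D = 10.4 − 6.252 = 4.148 mg/L.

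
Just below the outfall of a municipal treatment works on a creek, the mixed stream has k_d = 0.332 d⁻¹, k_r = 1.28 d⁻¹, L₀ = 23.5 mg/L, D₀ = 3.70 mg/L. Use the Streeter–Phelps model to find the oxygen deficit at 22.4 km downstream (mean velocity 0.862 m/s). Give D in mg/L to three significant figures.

Travel time t = x/v = 22.4 km / (0.862 m/s) = 22400 m / 0.862 m/s = 25990 s = 0.3008 d.
k_d L₀/(k_r−k_d) = 0.332×23.5/(1.28−0.332) = 7.802/0.9480 = 8.230 mg/L.
e^(−k_d t) = e^(−0.332×0.3008) = 0.9050; e^(−k_r t) = e^(−1.28×0.3008) = 0.6805.
D = 8.230 × (0.9050 − 0.6805) + 3.70 × 0.6805 = 1.848 + 2.518 = 4.365 mg/L.

D ≈ 4.37 mg/L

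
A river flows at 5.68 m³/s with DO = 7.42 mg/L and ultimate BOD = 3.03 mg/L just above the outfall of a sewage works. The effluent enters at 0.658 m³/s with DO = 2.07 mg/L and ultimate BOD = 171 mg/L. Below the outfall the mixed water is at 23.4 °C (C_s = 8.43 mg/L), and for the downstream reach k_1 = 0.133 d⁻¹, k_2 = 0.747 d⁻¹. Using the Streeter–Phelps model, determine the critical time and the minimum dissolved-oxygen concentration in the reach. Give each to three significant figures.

t_c ≈ 2.10 d; minimum DO ≈ 5.67 mg/L

Mixed DO = (5.68×7.42 + 0.658×2.07)/(5.68+0.658) = 43.51/6.338 = 6.865 mg/L.
Mixed L₀ = (5.68×3.03 + 0.658×171)/(6.338) = 129.7/6.338 = 20.47 mg/L.
Initial deficit D₀ = C_s − DO₀ = 8.43 − 6.865 = 1.565 mg/L.
t_c = (1/0.6140) ln[(0.747/0.133)(1 − 1.565×0.6140/(0.133×20.47))] = 1.629 × ln(3.633) = 2.101 d.
D_c = (0.133/0.747) × 20.47 × e^(−0.133×2.101) = 0.1780 × 20.47 × 0.7562 = 2.756 mg/L.
Minimum DO = 8.43 − 2.756 = 5.674 mg/L.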